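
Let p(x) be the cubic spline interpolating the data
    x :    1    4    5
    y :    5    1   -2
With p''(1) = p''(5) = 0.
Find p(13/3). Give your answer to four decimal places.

With σ_i denoting the second derivative at x_i, h_i = 3, 1, and Δ_i = (y_(i+1) − y_i)/h_i = -4/3, -3:
  3·σ_0 + 8·σ_1 + 1·σ_2 = 6(Δ_1 - Δ_0) = -10
Natural end conditions: σ_0 = σ_2 = 0.
Forward elimination and back-substitution give σ_0 = 0, σ_1 = -5/4, σ_2 = 0.
On [4, 5], p(x) = 1 - 31/12·(x - 4) - 5/8·(x - 4)² + 5/24·(x - 4)³.
With (x - 4) = 1/3: p(13/3) = 25/324.

0.0772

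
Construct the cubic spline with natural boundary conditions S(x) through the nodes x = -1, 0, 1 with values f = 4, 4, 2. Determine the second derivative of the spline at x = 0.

-3

Put m_i = S'' at the i-th knot. Here h = (1, 1) and Δ = (0, -2), so the interior equations h_(i-1)·m_(i-1) + 2(h_(i-1)+h_i)·m_i + h_i·m_(i+1) = 6(Δ_i − Δ_(i-1)) read
  1·m_0 + 4·m_1 + 1·m_2 = 6(Δ_1 - Δ_0) = -12
Natural end conditions: m_0 = m_2 = 0.
Solving: m_0 = 0, m_1 = -3, m_2 = 0.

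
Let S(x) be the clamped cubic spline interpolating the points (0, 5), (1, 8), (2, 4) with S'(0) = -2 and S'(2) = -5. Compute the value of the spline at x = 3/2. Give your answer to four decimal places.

6.7500

With σ_i denoting the second derivative at x_i, h_i = 1, 1, and Δ_i = (y_(i+1) − y_i)/h_i = 3, -4:
  1·σ_0 + 4·σ_1 + 1·σ_2 = 6(Δ_1 - Δ_0) = -42
Clamped end conditions give two more equations: 2h_0·σ_0 + h_0·σ_1 = 6(Δ_0 - S'(0)) = 30 and h_1·σ_1 + 2h_1·σ_2 = 6(S'(2) - Δ_1) = -6.
Forward elimination and back-substitution give σ_0 = 24, σ_1 = -18, σ_2 = 6.
On [1, 2], S(x) = 8 + 1·(x - 1) - 9·(x - 1)² + 4·(x - 1)³.
With (x - 1) = 1/2: S(3/2) = 27/4.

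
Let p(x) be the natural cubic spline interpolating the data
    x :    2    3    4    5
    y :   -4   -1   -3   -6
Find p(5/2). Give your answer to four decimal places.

-2.0250

With M_i denoting the second derivative at x_i, h_i = 1, 1, 1, and Δ_i = (y_(i+1) − y_i)/h_i = 3, -2, -3:
  1·M_0 + 4·M_1 + 1·M_2 = 6(Δ_1 - Δ_0) = -30
  1·M_1 + 4·M_2 + 1·M_3 = 6(Δ_2 - Δ_1) = -6
Natural end conditions: M_0 = M_3 = 0.
Forward elimination and back-substitution give M_0 = 0, M_1 = -38/5, M_2 = 2/5, M_3 = 0.
On [2, 3], p(x) = -4 + 64/15·(x - 2) + 0·(x - 2)² - 19/15·(x - 2)³.
With (x - 2) = 1/2: p(5/2) = -81/40.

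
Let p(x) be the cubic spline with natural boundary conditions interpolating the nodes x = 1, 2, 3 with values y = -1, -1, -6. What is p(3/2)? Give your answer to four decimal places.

-0.5313

Write M_i for p''(x_i). With h_i = 1, 1 and divided differences Δ_i = 0, -5, the continuity of p' gives the tridiagonal system
  1·M_0 + 4·M_1 + 1·M_2 = 6(Δ_1 - Δ_0) = -30
Natural end conditions: M_0 = M_2 = 0.
Solving the tridiagonal system: M_0 = 0, M_1 = -15/2, M_2 = 0.
On [1, 2], p(x) = -1 + 5/4·(x - 1) + 0·(x - 1)² - 5/4·(x - 1)³.
With (x - 1) = 1/2: p(3/2) = -17/32.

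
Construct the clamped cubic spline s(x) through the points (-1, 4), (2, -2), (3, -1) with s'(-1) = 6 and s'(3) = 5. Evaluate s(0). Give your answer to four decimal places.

5.6111

With m_i denoting the second derivative at x_i, h_i = 3, 1, and Δ_i = (y_(i+1) − y_i)/h_i = -2, 1:
  3·m_0 + 8·m_1 + 1·m_2 = 6(Δ_1 - Δ_0) = 18
Clamped end conditions give two more equations: 2h_0·m_0 + h_0·m_1 = 6(Δ_0 - s'(-1)) = -48 and h_1·m_1 + 2h_1·m_2 = 6(s'(3) - Δ_1) = 24.
Hence m_0 = -21/2, m_1 = 5, m_2 = 19/2.
On [-1, 2], s(x) = 4 + 6·(x + 1) - 21/4·(x + 1)² + 31/36·(x + 1)³.
With (x + 1) = 1: s(0) = 101/18.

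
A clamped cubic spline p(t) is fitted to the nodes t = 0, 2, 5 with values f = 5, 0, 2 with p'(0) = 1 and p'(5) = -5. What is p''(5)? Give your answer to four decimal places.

-8.7667

Let M_i = p''(x_i). Step sizes h_i = 2, 3; slopes of the chords Δ_i = (y_(i+1) - y_i)/h_i = -5/2, 2/3.
  2·M_0 + 10·M_1 + 3·M_2 = 6(Δ_1 - Δ_0) = 19
Clamped end conditions give two more equations: 2h_0·M_0 + h_0·M_1 = 6(Δ_0 - p'(0)) = -21 and h_1·M_1 + 2h_1·M_2 = 6(p'(5) - Δ_1) = -34.
Forward elimination and back-substitution give M_0 = -167/20, M_1 = 31/5, M_2 = -263/30.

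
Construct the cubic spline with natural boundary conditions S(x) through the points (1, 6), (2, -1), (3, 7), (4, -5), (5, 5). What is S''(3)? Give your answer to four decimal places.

-50.1429

With m_i denoting the second derivative at x_i, h_i = 1, 1, 1, 1, and Δ_i = (y_(i+1) − y_i)/h_i = -7, 8, -12, 10:
  1·m_0 + 4·m_1 + 1·m_2 = 6(Δ_1 - Δ_0) = 90
  1·m_1 + 4·m_2 + 1·m_3 = 6(Δ_2 - Δ_1) = -120
  1·m_2 + 4·m_3 + 1·m_4 = 6(Δ_3 - Δ_2) = 132
Natural end conditions: m_0 = m_4 = 0.
Hence m_0 = 0, m_1 = 981/28, m_2 = -351/7, m_3 = 1275/28, m_4 = 0.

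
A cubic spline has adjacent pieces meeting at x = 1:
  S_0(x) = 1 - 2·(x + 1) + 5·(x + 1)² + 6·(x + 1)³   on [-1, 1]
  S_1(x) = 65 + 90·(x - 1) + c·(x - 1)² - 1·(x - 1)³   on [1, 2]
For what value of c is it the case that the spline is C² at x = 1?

41

S_0''(x) = 10 + 36·(x + 1), so S_0''(1) = 82. On the right, S_1''(1) = 2c, so c = 41.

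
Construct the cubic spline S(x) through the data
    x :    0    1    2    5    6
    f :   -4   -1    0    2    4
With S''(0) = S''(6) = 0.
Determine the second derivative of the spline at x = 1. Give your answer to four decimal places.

-2.9245

Let M_i = S''(x_i). Step sizes h_i = 1, 1, 3, 1; slopes of the chords Δ_i = (y_(i+1) - y_i)/h_i = 3, 1, 2/3, 2.
  1·M_0 + 4·M_1 + 1·M_2 = 6(Δ_1 - Δ_0) = -12
  1·M_1 + 8·M_2 + 3·M_3 = 6(Δ_2 - Δ_1) = -2
  3·M_2 + 8·M_3 + 1·M_4 = 6(Δ_3 - Δ_2) = 8
Natural end conditions: M_0 = M_4 = 0.
Forward elimination and back-substitution give M_0 = 0, M_1 = -155/53, M_2 = -16/53, M_3 = 59/53, M_4 = 0.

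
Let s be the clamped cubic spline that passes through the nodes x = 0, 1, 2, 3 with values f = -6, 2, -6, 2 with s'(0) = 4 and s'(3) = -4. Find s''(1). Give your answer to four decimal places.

Write M_i for s''(x_i). With h_i = 1, 1, 1 and divided differences Δ_i = 8, -8, 8, the continuity of s' gives the tridiagonal system
  1·M_0 + 4·M_1 + 1·M_2 = 6(Δ_1 - Δ_0) = -96
  1·M_1 + 4·M_2 + 1·M_3 = 6(Δ_2 - Δ_1) = 96
Clamped end conditions give two more equations: 2h_0·M_0 + h_0·M_1 = 6(Δ_0 - s'(0)) = 24 and h_2·M_2 + 2h_2·M_3 = 6(s'(3) - Δ_2) = -72.
Forward elimination and back-substitution give M_0 = 104/3, M_1 = -136/3, M_2 = 152/3, M_3 = -184/3.

-45.3333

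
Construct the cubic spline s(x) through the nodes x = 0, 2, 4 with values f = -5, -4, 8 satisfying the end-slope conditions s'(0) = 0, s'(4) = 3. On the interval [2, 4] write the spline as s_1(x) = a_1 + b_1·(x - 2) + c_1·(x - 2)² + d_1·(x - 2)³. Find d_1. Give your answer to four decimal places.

-1.2188

Write m_i for s''(x_i). With h_i = 2, 2 and divided differences Δ_i = 1/2, 6, the continuity of s' gives the tridiagonal system
  2·m_0 + 8·m_1 + 2·m_2 = 6(Δ_1 - Δ_0) = 33
Clamped end conditions give two more equations: 2h_0·m_0 + h_0·m_1 = 6(Δ_0 - s'(0)) = 3 and h_1·m_1 + 2h_1·m_2 = 6(s'(4) - Δ_1) = -18.
Forward elimination and back-substitution give m_0 = -21/8, m_1 = 27/4, m_2 = -63/8.
On [2, 4], with s_1(x) = a_1 + b_1·(x - 2) + c_1·(x - 2)² + d_1·(x - 2)³: c_1 = m_1/2 = 27/8, d_1 = (m_2 - m_1)/(6h_1) = -39/32, b_1 = Δ_1 - h_1(2m_1 + m_2)/6 = 33/8.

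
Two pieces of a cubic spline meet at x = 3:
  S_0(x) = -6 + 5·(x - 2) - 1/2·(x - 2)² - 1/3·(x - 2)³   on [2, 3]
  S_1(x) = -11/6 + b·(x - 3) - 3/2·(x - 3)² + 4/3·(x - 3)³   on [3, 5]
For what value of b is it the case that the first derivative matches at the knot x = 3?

S_0'(x) = 5 - 1·(x - 2) - 1·(x - 2)², so S_0'(3) = 3. On the right, S_1'(3) = b, so b = 3.

3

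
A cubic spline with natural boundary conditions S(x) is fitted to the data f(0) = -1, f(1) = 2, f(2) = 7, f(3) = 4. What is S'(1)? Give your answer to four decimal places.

With M_i denoting the second derivative at x_i, h_i = 1, 1, 1, and Δ_i = (y_(i+1) − y_i)/h_i = 3, 5, -3:
  1·M_0 + 4·M_1 + 1·M_2 = 6(Δ_1 - Δ_0) = 12
  1·M_1 + 4·M_2 + 1·M_3 = 6(Δ_2 - Δ_1) = -48
Natural end conditions: M_0 = M_3 = 0.
Solving the tridiagonal system: M_0 = 0, M_1 = 32/5, M_2 = -68/5, M_3 = 0.
On [1, 2], S'(x) = b_1 + 2c_1·(x - 1) + 3d_1·(x - 1)² with b_1 = Δ_1 - h_1(2M_1 + M_2)/6 = 77/15, c_1 = M_1/2 = 16/5, d_1 = (M_2 - M_1)/(6h_1) = -10/3. So S'(1) = 77/15.

5.1333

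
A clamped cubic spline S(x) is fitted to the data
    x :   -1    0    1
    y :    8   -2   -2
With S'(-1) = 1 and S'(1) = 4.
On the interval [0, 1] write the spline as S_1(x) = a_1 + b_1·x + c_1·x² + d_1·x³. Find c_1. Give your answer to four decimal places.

13.5000

Put M_i = S'' at the i-th knot. Here h = (1, 1) and Δ = (-10, 0), so the interior equations h_(i-1)·M_(i-1) + 2(h_(i-1)+h_i)·M_i + h_i·M_(i+1) = 6(Δ_i − Δ_(i-1)) read
  1·M_0 + 4·M_1 + 1·M_2 = 6(Δ_1 - Δ_0) = 60
Clamped end conditions give two more equations: 2h_0·M_0 + h_0·M_1 = 6(Δ_0 - S'(-1)) = -66 and h_1·M_1 + 2h_1·M_2 = 6(S'(1) - Δ_1) = 24.
Forward elimination and back-substitution give M_0 = -93/2, M_1 = 27, M_2 = -3/2.
On [0, 1], with S_1(x) = a_1 + b_1·x + c_1·x² + d_1·x³: c_1 = M_1/2 = 27/2, d_1 = (M_2 - M_1)/(6h_1) = -19/4, b_1 = Δ_1 - h_1(2M_1 + M_2)/6 = -35/4.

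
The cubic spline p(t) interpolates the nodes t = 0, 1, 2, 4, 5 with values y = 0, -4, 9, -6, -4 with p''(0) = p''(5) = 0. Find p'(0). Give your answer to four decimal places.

-9.6230

Let M_i = p''(x_i). Step sizes h_i = 1, 1, 2, 1; slopes of the chords Δ_i = (y_(i+1) - y_i)/h_i = -4, 13, -15/2, 2.
  1·M_0 + 4·M_1 + 1·M_2 = 6(Δ_1 - Δ_0) = 102
  1·M_1 + 6·M_2 + 2·M_3 = 6(Δ_2 - Δ_1) = -123
  2·M_2 + 6·M_3 + 1·M_4 = 6(Δ_3 - Δ_2) = 57
Natural end conditions: M_0 = M_4 = 0.
Forward elimination and back-substitution give M_0 = 0, M_1 = 2058/61, M_2 = -2010/61, M_3 = 2499/122, M_4 = 0.
On [0, 1], p'(t) = b_0 + 2c_0·t + 3d_0·t² with b_0 = Δ_0 - h_0(2M_0 + M_1)/6 = -587/61, c_0 = M_0/2 = 0, d_0 = (M_1 - M_0)/(6h_0) = 343/61. So p'(0) = -587/61.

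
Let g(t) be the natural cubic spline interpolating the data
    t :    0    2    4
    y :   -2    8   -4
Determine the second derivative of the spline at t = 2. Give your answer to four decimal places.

-8.2500

Write σ_i for g''(x_i). With h_i = 2, 2 and divided differences Δ_i = 5, -6, the continuity of g' gives the tridiagonal system
  2·σ_0 + 8·σ_1 + 2·σ_2 = 6(Δ_1 - Δ_0) = -66
Natural end conditions: σ_0 = σ_2 = 0.
Solving: σ_0 = 0, σ_1 = -33/4, σ_2 = 0.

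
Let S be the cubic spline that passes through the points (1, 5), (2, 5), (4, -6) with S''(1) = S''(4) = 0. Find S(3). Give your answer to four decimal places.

Let M_i = S''(x_i). Step sizes h_i = 1, 2; slopes of the chords Δ_i = (y_(i+1) - y_i)/h_i = 0, -11/2.
  1·M_0 + 6·M_1 + 2·M_2 = 6(Δ_1 - Δ_0) = -33
Natural end conditions: M_0 = M_2 = 0.
Solving the tridiagonal system: M_0 = 0, M_1 = -11/2, M_2 = 0.
On [2, 4], S(t) = 5 - 11/6·(t - 2) - 11/4·(t - 2)² + 11/24·(t - 2)³.
With (t - 2) = 1: S(3) = 7/8.

0.8750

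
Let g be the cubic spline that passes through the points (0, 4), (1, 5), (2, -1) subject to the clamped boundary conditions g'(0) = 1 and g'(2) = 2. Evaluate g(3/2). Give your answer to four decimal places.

1.1875

Let m_i = g''(x_i). Step sizes h_i = 1, 1; slopes of the chords Δ_i = (y_(i+1) - y_i)/h_i = 1, -6.
  1·m_0 + 4·m_1 + 1·m_2 = 6(Δ_1 - Δ_0) = -42
Clamped end conditions give two more equations: 2h_0·m_0 + h_0·m_1 = 6(Δ_0 - g'(0)) = 0 and h_1·m_1 + 2h_1·m_2 = 6(g'(2) - Δ_1) = 48.
Solving the tridiagonal system: m_0 = 11, m_1 = -22, m_2 = 35.
On [1, 2], g(t) = 5 - 9/2·(t - 1) - 11·(t - 1)² + 19/2·(t - 1)³.
With (t - 1) = 1/2: g(3/2) = 19/16.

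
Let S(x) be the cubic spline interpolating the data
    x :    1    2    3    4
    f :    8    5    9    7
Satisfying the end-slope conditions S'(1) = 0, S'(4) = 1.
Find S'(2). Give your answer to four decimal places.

0.4667

Write M_i for S''(x_i). With h_i = 1, 1, 1 and divided differences Δ_i = -3, 4, -2, the continuity of S' gives the tridiagonal system
  1·M_0 + 4·M_1 + 1·M_2 = 6(Δ_1 - Δ_0) = 42
  1·M_1 + 4·M_2 + 1·M_3 = 6(Δ_2 - Δ_1) = -36
Clamped end conditions give two more equations: 2h_0·M_0 + h_0·M_1 = 6(Δ_0 - S'(1)) = -18 and h_2·M_2 + 2h_2·M_3 = 6(S'(4) - Δ_2) = 18.
Hence M_0 = -284/15, M_1 = 298/15, M_2 = -278/15, M_3 = 274/15.
On [2, 3], S'(x) = b_1 + 2c_1·(x - 2) + 3d_1·(x - 2)² with b_1 = Δ_1 - h_1(2M_1 + M_2)/6 = 7/15, c_1 = M_1/2 = 149/15, d_1 = (M_2 - M_1)/(6h_1) = -32/5. So S'(2) = 7/15.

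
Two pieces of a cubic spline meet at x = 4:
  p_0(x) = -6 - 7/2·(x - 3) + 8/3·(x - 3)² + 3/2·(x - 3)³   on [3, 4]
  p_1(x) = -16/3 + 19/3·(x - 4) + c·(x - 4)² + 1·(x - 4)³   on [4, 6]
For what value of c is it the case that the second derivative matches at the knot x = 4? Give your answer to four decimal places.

7.1667

p_0''(x) = 16/3 + 9·(x - 3), so p_0''(4) = 43/3. On the right, p_1''(4) = 2c, so c = 43/6.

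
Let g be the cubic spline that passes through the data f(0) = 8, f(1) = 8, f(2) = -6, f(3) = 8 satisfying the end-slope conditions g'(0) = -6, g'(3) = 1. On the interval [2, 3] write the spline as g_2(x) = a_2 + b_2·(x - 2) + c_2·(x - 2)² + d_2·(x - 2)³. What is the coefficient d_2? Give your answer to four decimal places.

With σ_i denoting the second derivative at x_i, h_i = 1, 1, 1, and Δ_i = (y_(i+1) − y_i)/h_i = 0, -14, 14:
  1·σ_0 + 4·σ_1 + 1·σ_2 = 6(Δ_1 - Δ_0) = -84
  1·σ_1 + 4·σ_2 + 1·σ_3 = 6(Δ_2 - Δ_1) = 168
Clamped end conditions give two more equations: 2h_0·σ_0 + h_0·σ_1 = 6(Δ_0 - g'(0)) = 36 and h_2·σ_2 + 2h_2·σ_3 = 6(g'(3) - Δ_2) = -78.
Forward elimination and back-substitution give σ_0 = 646/15, σ_1 = -752/15, σ_2 = 1102/15, σ_3 = -1136/15.
On [2, 3], with g_2(x) = a_2 + b_2·(x - 2) + c_2·(x - 2)² + d_2·(x - 2)³: c_2 = σ_2/2 = 551/15, d_2 = (σ_3 - σ_2)/(6h_2) = -373/15, b_2 = Δ_2 - h_2(2σ_2 + σ_3)/6 = 32/15.

-24.8667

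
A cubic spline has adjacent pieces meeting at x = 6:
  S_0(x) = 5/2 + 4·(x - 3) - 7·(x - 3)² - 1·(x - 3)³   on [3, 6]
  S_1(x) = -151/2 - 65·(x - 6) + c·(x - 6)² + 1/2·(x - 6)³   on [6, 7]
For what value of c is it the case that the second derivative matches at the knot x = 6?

-16

S_0''(x) = -14 - 6·(x - 3), so S_0''(6) = -32. On the right, S_1''(6) = 2c, so c = -16.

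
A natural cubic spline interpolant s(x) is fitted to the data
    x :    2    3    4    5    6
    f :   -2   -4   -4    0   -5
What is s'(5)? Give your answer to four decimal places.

0.3214

With σ_i denoting the second derivative at x_i, h_i = 1, 1, 1, 1, and Δ_i = (y_(i+1) − y_i)/h_i = -2, 0, 4, -5:
  1·σ_0 + 4·σ_1 + 1·σ_2 = 6(Δ_1 - Δ_0) = 12
  1·σ_1 + 4·σ_2 + 1·σ_3 = 6(Δ_2 - Δ_1) = 24
  1·σ_2 + 4·σ_3 + 1·σ_4 = 6(Δ_3 - Δ_2) = -54
Natural end conditions: σ_0 = σ_4 = 0.
Solving: σ_0 = 0, σ_1 = 15/28, σ_2 = 69/7, σ_3 = -447/28, σ_4 = 0.
On [5, 6], s'(x) = b_3 + 2c_3·(x - 5) + 3d_3·(x - 5)² with b_3 = Δ_3 - h_3(2σ_3 + σ_4)/6 = 9/28, c_3 = σ_3/2 = -447/56, d_3 = (σ_4 - σ_3)/(6h_3) = 149/56. So s'(5) = 9/28.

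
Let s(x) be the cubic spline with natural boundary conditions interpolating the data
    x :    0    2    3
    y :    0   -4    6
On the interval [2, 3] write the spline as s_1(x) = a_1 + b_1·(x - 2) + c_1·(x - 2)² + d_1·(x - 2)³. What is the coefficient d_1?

-2

Put M_i = s'' at the i-th knot. Here h = (2, 1) and Δ = (-2, 10), so the interior equations h_(i-1)·M_(i-1) + 2(h_(i-1)+h_i)·M_i + h_i·M_(i+1) = 6(Δ_i − Δ_(i-1)) read
  2·M_0 + 6·M_1 + 1·M_2 = 6(Δ_1 - Δ_0) = 72
Natural end conditions: M_0 = M_2 = 0.
Forward elimination and back-substitution give M_0 = 0, M_1 = 12, M_2 = 0.
On [2, 3], with s_1(x) = a_1 + b_1·(x - 2) + c_1·(x - 2)² + d_1·(x - 2)³: c_1 = M_1/2 = 6, d_1 = (M_2 - M_1)/(6h_1) = -2, b_1 = Δ_1 - h_1(2M_1 + M_2)/6 = 6.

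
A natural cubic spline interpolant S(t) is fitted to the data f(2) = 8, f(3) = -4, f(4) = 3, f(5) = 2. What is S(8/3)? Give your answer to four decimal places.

-2.0741

Put m_i = S'' at the i-th knot. Here h = (1, 1, 1) and Δ = (-12, 7, -1), so the interior equations h_(i-1)·m_(i-1) + 2(h_(i-1)+h_i)·m_i + h_i·m_(i+1) = 6(Δ_i − Δ_(i-1)) read
  1·m_0 + 4·m_1 + 1·m_2 = 6(Δ_1 - Δ_0) = 114
  1·m_1 + 4·m_2 + 1·m_3 = 6(Δ_2 - Δ_1) = -48
Natural end conditions: m_0 = m_3 = 0.
Solving: m_0 = 0, m_1 = 168/5, m_2 = -102/5, m_3 = 0.
On [2, 3], S(t) = 8 - 88/5·(t - 2) + 0·(t - 2)² + 28/5·(t - 2)³.
With (t - 2) = 2/3: S(8/3) = -56/27.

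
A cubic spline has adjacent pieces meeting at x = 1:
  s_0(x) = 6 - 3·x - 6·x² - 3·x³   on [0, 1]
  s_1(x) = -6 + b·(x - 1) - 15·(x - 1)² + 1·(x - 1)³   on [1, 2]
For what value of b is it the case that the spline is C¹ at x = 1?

-24

s_0'(x) = -3 - 12·x - 9·x², so s_0'(1) = -24. On the right, s_1'(1) = b, so b = -24.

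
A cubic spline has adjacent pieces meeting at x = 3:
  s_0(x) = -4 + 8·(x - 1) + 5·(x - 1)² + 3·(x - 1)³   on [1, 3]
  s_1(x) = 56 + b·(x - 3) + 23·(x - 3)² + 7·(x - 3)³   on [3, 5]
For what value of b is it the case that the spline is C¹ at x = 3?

64

s_0'(x) = 8 + 10·(x - 1) + 9·(x - 1)², so s_0'(3) = 64. On the right, s_1'(3) = b, so b = 64.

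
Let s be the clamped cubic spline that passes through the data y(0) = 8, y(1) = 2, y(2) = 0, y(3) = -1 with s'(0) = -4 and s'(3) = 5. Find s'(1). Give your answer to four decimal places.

Let σ_i = s''(x_i). Step sizes h_i = 1, 1, 1; slopes of the chords Δ_i = (y_(i+1) - y_i)/h_i = -6, -2, -1.
  1·σ_0 + 4·σ_1 + 1·σ_2 = 6(Δ_1 - Δ_0) = 24
  1·σ_1 + 4·σ_2 + 1·σ_3 = 6(Δ_2 - Δ_1) = 6
Clamped end conditions give two more equations: 2h_0·σ_0 + h_0·σ_1 = 6(Δ_0 - s'(0)) = -12 and h_2·σ_2 + 2h_2·σ_3 = 6(s'(3) - Δ_2) = 36.
Solving the tridiagonal system: σ_0 = -56/5, σ_1 = 52/5, σ_2 = -32/5, σ_3 = 106/5.
On [1, 2], s'(t) = b_1 + 2c_1·(t - 1) + 3d_1·(t - 1)² with b_1 = Δ_1 - h_1(2σ_1 + σ_2)/6 = -22/5, c_1 = σ_1/2 = 26/5, d_1 = (σ_2 - σ_1)/(6h_1) = -14/5. So s'(1) = -22/5.

-4.4000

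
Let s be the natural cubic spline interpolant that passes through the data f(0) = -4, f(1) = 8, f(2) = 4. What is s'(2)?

-8

Put m_i = s'' at the i-th knot. Here h = (1, 1) and Δ = (12, -4), so the interior equations h_(i-1)·m_(i-1) + 2(h_(i-1)+h_i)·m_i + h_i·m_(i+1) = 6(Δ_i − Δ_(i-1)) read
  1·m_0 + 4·m_1 + 1·m_2 = 6(Δ_1 - Δ_0) = -96
Natural end conditions: m_0 = m_2 = 0.
Forward elimination and back-substitution give m_0 = 0, m_1 = -24, m_2 = 0.
On [1, 2], s'(x) = b_1 + 2c_1·(x - 1) + 3d_1·(x - 1)² with b_1 = Δ_1 - h_1(2m_1 + m_2)/6 = 4, c_1 = m_1/2 = -12, d_1 = (m_2 - m_1)/(6h_1) = 4. So s'(2) = -8.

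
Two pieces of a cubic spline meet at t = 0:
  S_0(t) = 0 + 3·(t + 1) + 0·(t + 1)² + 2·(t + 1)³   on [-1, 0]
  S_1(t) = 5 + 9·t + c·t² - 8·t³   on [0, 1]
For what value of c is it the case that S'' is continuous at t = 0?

S_0''(t) = 0 + 12·(t + 1), so S_0''(0) = 12. On the right, S_1''(0) = 2c, so c = 6.

6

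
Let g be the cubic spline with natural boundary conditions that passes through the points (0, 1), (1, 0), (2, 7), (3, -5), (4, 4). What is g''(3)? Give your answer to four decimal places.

Write M_i for g''(x_i). With h_i = 1, 1, 1, 1 and divided differences Δ_i = -1, 7, -12, 9, the continuity of g' gives the tridiagonal system
  1·M_0 + 4·M_1 + 1·M_2 = 6(Δ_1 - Δ_0) = 48
  1·M_1 + 4·M_2 + 1·M_3 = 6(Δ_2 - Δ_1) = -114
  1·M_2 + 4·M_3 + 1·M_4 = 6(Δ_3 - Δ_2) = 126
Natural end conditions: M_0 = M_4 = 0.
Solving: M_0 = 0, M_1 = 93/4, M_2 = -45, M_3 = 171/4, M_4 = 0.

42.7500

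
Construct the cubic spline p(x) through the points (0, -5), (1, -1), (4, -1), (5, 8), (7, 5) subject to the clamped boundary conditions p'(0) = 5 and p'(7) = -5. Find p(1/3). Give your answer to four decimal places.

Let M_i = p''(x_i). Step sizes h_i = 1, 3, 1, 2; slopes of the chords Δ_i = (y_(i+1) - y_i)/h_i = 4, 0, 9, -3/2.
  1·M_0 + 8·M_1 + 3·M_2 = 6(Δ_1 - Δ_0) = -24
  3·M_1 + 8·M_2 + 1·M_3 = 6(Δ_2 - Δ_1) = 54
  1·M_2 + 6·M_3 + 2·M_4 = 6(Δ_3 - Δ_2) = -63
Clamped end conditions give two more equations: 2h_0·M_0 + h_0·M_1 = 6(Δ_0 - p'(0)) = -6 and h_3·M_3 + 2h_3·M_4 = 6(p'(7) - Δ_3) = -21.
Hence M_0 = 67/110, M_1 = -397/55, M_2 = 243/22, M_3 = -699/55, M_4 = 243/220.
On [0, 1], p(x) = -5 + 5·x + 67/220·x² - 287/220·x³.
With x = 1/3: p(1/3) = -9943/2970.

-3.3478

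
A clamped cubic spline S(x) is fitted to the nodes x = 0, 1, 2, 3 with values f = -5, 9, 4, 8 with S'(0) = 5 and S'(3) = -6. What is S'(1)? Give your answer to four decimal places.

5.6667

Let M_i = S''(x_i). Step sizes h_i = 1, 1, 1; slopes of the chords Δ_i = (y_(i+1) - y_i)/h_i = 14, -5, 4.
  1·M_0 + 4·M_1 + 1·M_2 = 6(Δ_1 - Δ_0) = -114
  1·M_1 + 4·M_2 + 1·M_3 = 6(Δ_2 - Δ_1) = 54
Clamped end conditions give two more equations: 2h_0·M_0 + h_0·M_1 = 6(Δ_0 - S'(0)) = 54 and h_2·M_2 + 2h_2·M_3 = 6(S'(3) - Δ_2) = -60.
Forward elimination and back-substitution give M_0 = 158/3, M_1 = -154/3, M_2 = 116/3, M_3 = -148/3.
On [1, 2], S'(x) = b_1 + 2c_1·(x - 1) + 3d_1·(x - 1)² with b_1 = Δ_1 - h_1(2M_1 + M_2)/6 = 17/3, c_1 = M_1/2 = -77/3, d_1 = (M_2 - M_1)/(6h_1) = 15. So S'(1) = 17/3.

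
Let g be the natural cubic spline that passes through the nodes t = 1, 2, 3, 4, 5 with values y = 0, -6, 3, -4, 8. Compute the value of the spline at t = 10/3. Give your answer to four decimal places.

1.3333

Put M_i = g'' at the i-th knot. Here h = (1, 1, 1, 1) and Δ = (-6, 9, -7, 12), so the interior equations h_(i-1)·M_(i-1) + 2(h_(i-1)+h_i)·M_i + h_i·M_(i+1) = 6(Δ_i − Δ_(i-1)) read
  1·M_0 + 4·M_1 + 1·M_2 = 6(Δ_1 - Δ_0) = 90
  1·M_1 + 4·M_2 + 1·M_3 = 6(Δ_2 - Δ_1) = -96
  1·M_2 + 4·M_3 + 1·M_4 = 6(Δ_3 - Δ_2) = 114
Natural end conditions: M_0 = M_4 = 0.
Solving the tridiagonal system: M_0 = 0, M_1 = 33, M_2 = -42, M_3 = 39, M_4 = 0.
On [3, 4], g(t) = 3 + 1/2·(t - 3) - 21·(t - 3)² + 27/2·(t - 3)³.
With (t - 3) = 1/3: g(10/3) = 4/3.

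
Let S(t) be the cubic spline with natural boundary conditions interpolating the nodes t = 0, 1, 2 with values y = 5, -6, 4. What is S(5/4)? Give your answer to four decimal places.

-5.2227

Write M_i for S''(x_i). With h_i = 1, 1 and divided differences Δ_i = -11, 10, the continuity of S' gives the tridiagonal system
  1·M_0 + 4·M_1 + 1·M_2 = 6(Δ_1 - Δ_0) = 126
Natural end conditions: M_0 = M_2 = 0.
Solving: M_0 = 0, M_1 = 63/2, M_2 = 0.
On [1, 2], S(t) = -6 - 1/2·(t - 1) + 63/4·(t - 1)² - 21/4·(t - 1)³.
With (t - 1) = 1/4: S(5/4) = -1337/256.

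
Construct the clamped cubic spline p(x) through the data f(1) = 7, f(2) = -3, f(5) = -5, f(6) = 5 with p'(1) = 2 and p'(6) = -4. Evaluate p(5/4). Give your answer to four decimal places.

Put m_i = p'' at the i-th knot. Here h = (1, 3, 1) and Δ = (-10, -2/3, 10), so the interior equations h_(i-1)·m_(i-1) + 2(h_(i-1)+h_i)·m_i + h_i·m_(i+1) = 6(Δ_i − Δ_(i-1)) read
  1·m_0 + 8·m_1 + 3·m_2 = 6(Δ_1 - Δ_0) = 56
  3·m_1 + 8·m_2 + 1·m_3 = 6(Δ_2 - Δ_1) = 64
Clamped end conditions give two more equations: 2h_0·m_0 + h_0·m_1 = 6(Δ_0 - p'(1)) = -72 and h_2·m_2 + 2h_2·m_3 = 6(p'(6) - Δ_2) = -84.
Forward elimination and back-substitution give m_0 = -2516/63, m_1 = 496/63, m_2 = 692/63, m_3 = -2992/63.
On [1, 2], p(x) = 7 + 2·(x - 1) - 1258/63·(x - 1)² + 502/63·(x - 1)³.
With (x - 1) = 1/4: p(5/4) = 4285/672.

6.3765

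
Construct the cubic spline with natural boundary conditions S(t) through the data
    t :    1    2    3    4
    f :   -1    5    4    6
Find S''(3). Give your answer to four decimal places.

7.6000

Write σ_i for S''(x_i). With h_i = 1, 1, 1 and divided differences Δ_i = 6, -1, 2, the continuity of S' gives the tridiagonal system
  1·σ_0 + 4·σ_1 + 1·σ_2 = 6(Δ_1 - Δ_0) = -42
  1·σ_1 + 4·σ_2 + 1·σ_3 = 6(Δ_2 - Δ_1) = 18
Natural end conditions: σ_0 = σ_3 = 0.
Solving the tridiagonal system: σ_0 = 0, σ_1 = -62/5, σ_2 = 38/5, σ_3 = 0.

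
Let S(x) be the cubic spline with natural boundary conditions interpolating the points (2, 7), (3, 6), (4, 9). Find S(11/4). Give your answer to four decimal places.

5.9219

Write σ_i for S''(x_i). With h_i = 1, 1 and divided differences Δ_i = -1, 3, the continuity of S' gives the tridiagonal system
  1·σ_0 + 4·σ_1 + 1·σ_2 = 6(Δ_1 - Δ_0) = 24
Natural end conditions: σ_0 = σ_2 = 0.
Hence σ_0 = 0, σ_1 = 6, σ_2 = 0.
On [2, 3], S(x) = 7 - 2·(x - 2) + 0·(x - 2)² + 1·(x - 2)³.
With (x - 2) = 3/4: S(11/4) = 379/64.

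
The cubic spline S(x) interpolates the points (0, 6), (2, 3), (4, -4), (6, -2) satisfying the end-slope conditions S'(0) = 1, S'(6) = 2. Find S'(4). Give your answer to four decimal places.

Write σ_i for S''(x_i). With h_i = 2, 2, 2 and divided differences Δ_i = -3/2, -7/2, 1, the continuity of S' gives the tridiagonal system
  2·σ_0 + 8·σ_1 + 2·σ_2 = 6(Δ_1 - Δ_0) = -12
  2·σ_1 + 8·σ_2 + 2·σ_3 = 6(Δ_2 - Δ_1) = 27
Clamped end conditions give two more equations: 2h_0·σ_0 + h_0·σ_1 = 6(Δ_0 - S'(0)) = -15 and h_2·σ_2 + 2h_2·σ_3 = 6(S'(6) - Δ_2) = 6.
Forward elimination and back-substitution give σ_0 = -43/15, σ_1 = -53/30, σ_2 = 59/15, σ_3 = -7/15.
On [4, 6], S'(x) = b_2 + 2c_2·(x - 4) + 3d_2·(x - 4)² with b_2 = Δ_2 - h_2(2σ_2 + σ_3)/6 = -22/15, c_2 = σ_2/2 = 59/30, d_2 = (σ_3 - σ_2)/(6h_2) = -11/30. So S'(4) = -22/15.

-1.4667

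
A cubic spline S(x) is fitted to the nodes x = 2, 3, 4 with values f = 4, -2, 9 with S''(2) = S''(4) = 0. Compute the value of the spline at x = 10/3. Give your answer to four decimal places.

Write M_i for S''(x_i). With h_i = 1, 1 and divided differences Δ_i = -6, 11, the continuity of S' gives the tridiagonal system
  1·M_0 + 4·M_1 + 1·M_2 = 6(Δ_1 - Δ_0) = 102
Natural end conditions: M_0 = M_2 = 0.
Solving the tridiagonal system: M_0 = 0, M_1 = 51/2, M_2 = 0.
On [3, 4], S(x) = -2 + 5/2·(x - 3) + 51/4·(x - 3)² - 17/4·(x - 3)³.
With (x - 3) = 1/3: S(10/3) = 5/54.

0.0926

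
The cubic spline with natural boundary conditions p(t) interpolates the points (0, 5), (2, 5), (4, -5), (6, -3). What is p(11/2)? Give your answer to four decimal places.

Put m_i = p'' at the i-th knot. Here h = (2, 2, 2) and Δ = (0, -5, 1), so the interior equations h_(i-1)·m_(i-1) + 2(h_(i-1)+h_i)·m_i + h_i·m_(i+1) = 6(Δ_i − Δ_(i-1)) read
  2·m_0 + 8·m_1 + 2·m_2 = 6(Δ_1 - Δ_0) = -30
  2·m_1 + 8·m_2 + 2·m_3 = 6(Δ_2 - Δ_1) = 36
Natural end conditions: m_0 = m_3 = 0.
Solving: m_0 = 0, m_1 = -26/5, m_2 = 29/5, m_3 = 0.
On [4, 6], p(t) = -5 - 43/15·(t - 4) + 29/10·(t - 4)² - 29/60·(t - 4)³.
With (t - 4) = 3/2: p(11/2) = -141/32.

-4.4063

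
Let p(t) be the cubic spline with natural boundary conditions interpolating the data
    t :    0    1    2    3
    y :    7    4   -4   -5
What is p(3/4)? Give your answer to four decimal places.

5.3406

With σ_i denoting the second derivative at x_i, h_i = 1, 1, 1, and Δ_i = (y_(i+1) − y_i)/h_i = -3, -8, -1:
  1·σ_0 + 4·σ_1 + 1·σ_2 = 6(Δ_1 - Δ_0) = -30
  1·σ_1 + 4·σ_2 + 1·σ_3 = 6(Δ_2 - Δ_1) = 42
Natural end conditions: σ_0 = σ_3 = 0.
Solving: σ_0 = 0, σ_1 = -54/5, σ_2 = 66/5, σ_3 = 0.
On [0, 1], p(t) = 7 - 6/5·t + 0·t² - 9/5·t³.
With t = 3/4: p(3/4) = 1709/320.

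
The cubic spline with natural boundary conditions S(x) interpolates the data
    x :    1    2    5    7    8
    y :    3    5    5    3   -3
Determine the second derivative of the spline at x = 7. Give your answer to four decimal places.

-5.3452

Let σ_i = S''(x_i). Step sizes h_i = 1, 3, 2, 1; slopes of the chords Δ_i = (y_(i+1) - y_i)/h_i = 2, 0, -1, -6.
  1·σ_0 + 8·σ_1 + 3·σ_2 = 6(Δ_1 - Δ_0) = -12
  3·σ_1 + 10·σ_2 + 2·σ_3 = 6(Δ_2 - Δ_1) = -6
  2·σ_2 + 6·σ_3 + 1·σ_4 = 6(Δ_3 - Δ_2) = -30
Natural end conditions: σ_0 = σ_4 = 0.
Solving: σ_0 = 0, σ_1 = -372/197, σ_2 = 204/197, σ_3 = -1053/197, σ_4 = 0.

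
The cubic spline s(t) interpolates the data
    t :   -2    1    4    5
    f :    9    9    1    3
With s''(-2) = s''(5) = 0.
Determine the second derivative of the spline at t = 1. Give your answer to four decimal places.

Put M_i = s'' at the i-th knot. Here h = (3, 3, 1) and Δ = (0, -8/3, 2), so the interior equations h_(i-1)·M_(i-1) + 2(h_(i-1)+h_i)·M_i + h_i·M_(i+1) = 6(Δ_i − Δ_(i-1)) read
  3·M_0 + 12·M_1 + 3·M_2 = 6(Δ_1 - Δ_0) = -16
  3·M_1 + 8·M_2 + 1·M_3 = 6(Δ_2 - Δ_1) = 28
Natural end conditions: M_0 = M_3 = 0.
Hence M_0 = 0, M_1 = -212/87, M_2 = 128/29, M_3 = 0.

-2.4368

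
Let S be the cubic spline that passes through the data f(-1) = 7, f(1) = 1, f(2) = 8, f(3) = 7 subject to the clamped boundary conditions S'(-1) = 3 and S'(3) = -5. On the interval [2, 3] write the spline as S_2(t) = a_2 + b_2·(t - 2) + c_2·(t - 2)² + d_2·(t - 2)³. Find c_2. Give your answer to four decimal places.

-7.8182

Let σ_i = S''(x_i). Step sizes h_i = 2, 1, 1; slopes of the chords Δ_i = (y_(i+1) - y_i)/h_i = -3, 7, -1.
  2·σ_0 + 6·σ_1 + 1·σ_2 = 6(Δ_1 - Δ_0) = 60
  1·σ_1 + 4·σ_2 + 1·σ_3 = 6(Δ_2 - Δ_1) = -48
Clamped end conditions give two more equations: 2h_0·σ_0 + h_0·σ_1 = 6(Δ_0 - S'(-1)) = -36 and h_2·σ_2 + 2h_2·σ_3 = 6(S'(3) - Δ_2) = -24.
Forward elimination and back-substitution give σ_0 = -202/11, σ_1 = 206/11, σ_2 = -172/11, σ_3 = -46/11.
On [2, 3], with S_2(t) = a_2 + b_2·(t - 2) + c_2·(t - 2)² + d_2·(t - 2)³: c_2 = σ_2/2 = -86/11, d_2 = (σ_3 - σ_2)/(6h_2) = 21/11, b_2 = Δ_2 - h_2(2σ_2 + σ_3)/6 = 54/11.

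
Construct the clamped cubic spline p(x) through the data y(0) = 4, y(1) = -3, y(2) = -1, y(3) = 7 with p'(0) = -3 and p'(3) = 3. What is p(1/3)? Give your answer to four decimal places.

2.1111

With M_i denoting the second derivative at x_i, h_i = 1, 1, 1, and Δ_i = (y_(i+1) − y_i)/h_i = -7, 2, 8:
  1·M_0 + 4·M_1 + 1·M_2 = 6(Δ_1 - Δ_0) = 54
  1·M_1 + 4·M_2 + 1·M_3 = 6(Δ_2 - Δ_1) = 36
Clamped end conditions give two more equations: 2h_0·M_0 + h_0·M_1 = 6(Δ_0 - p'(0)) = -24 and h_2·M_2 + 2h_2·M_3 = 6(p'(3) - Δ_2) = -30.
Solving the tridiagonal system: M_0 = -20, M_1 = 16, M_2 = 10, M_3 = -20.
On [0, 1], p(x) = 4 - 3·x - 10·x² + 6·x³.
With x = 1/3: p(1/3) = 19/9.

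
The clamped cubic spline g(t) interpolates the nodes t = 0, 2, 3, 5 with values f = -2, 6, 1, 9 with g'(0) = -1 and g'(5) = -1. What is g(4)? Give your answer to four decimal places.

4.7188

Put m_i = g'' at the i-th knot. Here h = (2, 1, 2) and Δ = (4, -5, 4), so the interior equations h_(i-1)·m_(i-1) + 2(h_(i-1)+h_i)·m_i + h_i·m_(i+1) = 6(Δ_i − Δ_(i-1)) read
  2·m_0 + 6·m_1 + 1·m_2 = 6(Δ_1 - Δ_0) = -54
  1·m_1 + 6·m_2 + 2·m_3 = 6(Δ_2 - Δ_1) = 54
Clamped end conditions give two more equations: 2h_0·m_0 + h_0·m_1 = 6(Δ_0 - g'(0)) = 30 and h_2·m_2 + 2h_2·m_3 = 6(g'(5) - Δ_2) = -30.
Forward elimination and back-substitution give m_0 = 129/8, m_1 = -69/4, m_2 = 69/4, m_3 = -129/8.
On [3, 5], g(t) = 1 - 17/8·(t - 3) + 69/8·(t - 3)² - 89/32·(t - 3)³.
With (t - 3) = 1: g(4) = 151/32.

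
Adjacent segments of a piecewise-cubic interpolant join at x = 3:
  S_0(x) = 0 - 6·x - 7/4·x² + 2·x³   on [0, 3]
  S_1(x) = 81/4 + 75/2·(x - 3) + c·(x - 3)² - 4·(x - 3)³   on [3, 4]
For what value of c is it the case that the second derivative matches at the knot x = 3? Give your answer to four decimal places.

16.2500

S_0''(x) = -7/2 + 12·x, so S_0''(3) = 65/2. On the right, S_1''(3) = 2c, so c = 65/4.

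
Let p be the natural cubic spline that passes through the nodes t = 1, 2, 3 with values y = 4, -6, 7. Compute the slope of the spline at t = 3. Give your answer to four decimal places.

With M_i denoting the second derivative at x_i, h_i = 1, 1, and Δ_i = (y_(i+1) − y_i)/h_i = -10, 13:
  1·M_0 + 4·M_1 + 1·M_2 = 6(Δ_1 - Δ_0) = 138
Natural end conditions: M_0 = M_2 = 0.
Solving the tridiagonal system: M_0 = 0, M_1 = 69/2, M_2 = 0.
On [2, 3], p'(t) = b_1 + 2c_1·(t - 2) + 3d_1·(t - 2)² with b_1 = Δ_1 - h_1(2M_1 + M_2)/6 = 3/2, c_1 = M_1/2 = 69/4, d_1 = (M_2 - M_1)/(6h_1) = -23/4. So p'(3) = 75/4.

18.7500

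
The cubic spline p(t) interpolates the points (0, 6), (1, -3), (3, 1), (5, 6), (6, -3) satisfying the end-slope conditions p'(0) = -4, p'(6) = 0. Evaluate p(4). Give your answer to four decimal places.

Put σ_i = p'' at the i-th knot. Here h = (1, 2, 2, 1) and Δ = (-9, 2, 5/2, -9), so the interior equations h_(i-1)·σ_(i-1) + 2(h_(i-1)+h_i)·σ_i + h_i·σ_(i+1) = 6(Δ_i − Δ_(i-1)) read
  1·σ_0 + 6·σ_1 + 2·σ_2 = 6(Δ_1 - Δ_0) = 66
  2·σ_1 + 8·σ_2 + 2·σ_3 = 6(Δ_2 - Δ_1) = 3
  2·σ_2 + 6·σ_3 + 1·σ_4 = 6(Δ_3 - Δ_2) = -69
Clamped end conditions give two more equations: 2h_0·σ_0 + h_0·σ_1 = 6(Δ_0 - p'(0)) = -30 and h_3·σ_3 + 2h_3·σ_4 = 6(p'(6) - Δ_3) = 54.
Solving the tridiagonal system: σ_0 = -2921/132, σ_1 = 941/66, σ_2 = 31/24, σ_3 = -1183/66, σ_4 = 4747/132.
On [3, 5], p(t) = 1 + 335/44·(t - 3) + 31/48·(t - 3)² - 1691/1056·(t - 3)³.
With (t - 3) = 1: p(4) = 8087/1056.

7.6581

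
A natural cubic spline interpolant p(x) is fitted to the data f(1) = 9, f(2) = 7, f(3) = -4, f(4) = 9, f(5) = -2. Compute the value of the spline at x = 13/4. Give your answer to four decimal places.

Let M_i = p''(x_i). Step sizes h_i = 1, 1, 1, 1; slopes of the chords Δ_i = (y_(i+1) - y_i)/h_i = -2, -11, 13, -11.
  1·M_0 + 4·M_1 + 1·M_2 = 6(Δ_1 - Δ_0) = -54
  1·M_1 + 4·M_2 + 1·M_3 = 6(Δ_2 - Δ_1) = 144
  1·M_2 + 4·M_3 + 1·M_4 = 6(Δ_3 - Δ_2) = -144
Natural end conditions: M_0 = M_4 = 0.
Solving: M_0 = 0, M_1 = -765/28, M_2 = 387/7, M_3 = -1395/28, M_4 = 0.
On [3, 4], p(x) = -4 + 23/8·(x - 3) + 387/14·(x - 3)² - 981/56·(x - 3)³.
With (x - 3) = 1/4: p(13/4) = -6549/3584.

-1.8273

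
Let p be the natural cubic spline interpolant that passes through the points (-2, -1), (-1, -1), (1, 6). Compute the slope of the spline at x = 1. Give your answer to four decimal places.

Write M_i for p''(x_i). With h_i = 1, 2 and divided differences Δ_i = 0, 7/2, the continuity of p' gives the tridiagonal system
  1·M_0 + 6·M_1 + 2·M_2 = 6(Δ_1 - Δ_0) = 21
Natural end conditions: M_0 = M_2 = 0.
Solving the tridiagonal system: M_0 = 0, M_1 = 7/2, M_2 = 0.
On [-1, 1], p'(x) = b_1 + 2c_1·(x + 1) + 3d_1·(x + 1)² with b_1 = Δ_1 - h_1(2M_1 + M_2)/6 = 7/6, c_1 = M_1/2 = 7/4, d_1 = (M_2 - M_1)/(6h_1) = -7/24. So p'(1) = 14/3.

4.6667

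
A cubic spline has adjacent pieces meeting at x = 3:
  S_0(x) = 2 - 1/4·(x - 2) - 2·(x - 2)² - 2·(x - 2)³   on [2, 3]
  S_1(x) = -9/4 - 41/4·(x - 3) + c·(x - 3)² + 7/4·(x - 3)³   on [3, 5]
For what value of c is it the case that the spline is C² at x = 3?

S_0''(x) = -4 - 12·(x - 2), so S_0''(3) = -16. On the right, S_1''(3) = 2c, so c = -8.

-8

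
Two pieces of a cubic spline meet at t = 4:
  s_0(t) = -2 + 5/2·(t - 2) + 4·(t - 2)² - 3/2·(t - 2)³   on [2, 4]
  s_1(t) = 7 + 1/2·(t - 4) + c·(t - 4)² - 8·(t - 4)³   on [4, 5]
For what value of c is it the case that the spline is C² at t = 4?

s_0''(t) = 8 - 9·(t - 2), so s_0''(4) = -10. On the right, s_1''(4) = 2c, so c = -5.

-5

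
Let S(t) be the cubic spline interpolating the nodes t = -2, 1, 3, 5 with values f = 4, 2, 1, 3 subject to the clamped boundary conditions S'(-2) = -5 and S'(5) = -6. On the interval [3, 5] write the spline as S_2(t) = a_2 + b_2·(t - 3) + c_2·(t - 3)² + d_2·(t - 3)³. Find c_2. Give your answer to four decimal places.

Let m_i = S''(x_i). Step sizes h_i = 3, 2, 2; slopes of the chords Δ_i = (y_(i+1) - y_i)/h_i = -2/3, -1/2, 1.
  3·m_0 + 10·m_1 + 2·m_2 = 6(Δ_1 - Δ_0) = 1
  2·m_1 + 8·m_2 + 2·m_3 = 6(Δ_2 - Δ_1) = 9
Clamped end conditions give two more equations: 2h_0·m_0 + h_0·m_1 = 6(Δ_0 - S'(-2)) = 26 and h_2·m_2 + 2h_2·m_3 = 6(S'(5) - Δ_2) = -42.
Forward elimination and back-substitution give m_0 = 625/111, m_1 = -96/37, m_2 = 186/37, m_3 = -963/74.
On [3, 5], with S_2(t) = a_2 + b_2·(t - 3) + c_2·(t - 3)² + d_2·(t - 3)³: c_2 = m_2/2 = 93/37, d_2 = (m_3 - m_2)/(6h_2) = -445/296, b_2 = Δ_2 - h_2(2m_2 + m_3)/6 = 147/74.

2.5135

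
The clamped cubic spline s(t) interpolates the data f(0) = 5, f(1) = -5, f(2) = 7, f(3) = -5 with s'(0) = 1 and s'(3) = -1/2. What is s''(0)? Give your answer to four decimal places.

-66.6000

Let m_i = s''(x_i). Step sizes h_i = 1, 1, 1; slopes of the chords Δ_i = (y_(i+1) - y_i)/h_i = -10, 12, -12.
  1·m_0 + 4·m_1 + 1·m_2 = 6(Δ_1 - Δ_0) = 132
  1·m_1 + 4·m_2 + 1·m_3 = 6(Δ_2 - Δ_1) = -144
Clamped end conditions give two more equations: 2h_0·m_0 + h_0·m_1 = 6(Δ_0 - s'(0)) = -66 and h_2·m_2 + 2h_2·m_3 = 6(s'(3) - Δ_2) = 69.
Hence m_0 = -333/5, m_1 = 336/5, m_2 = -351/5, m_3 = 348/5.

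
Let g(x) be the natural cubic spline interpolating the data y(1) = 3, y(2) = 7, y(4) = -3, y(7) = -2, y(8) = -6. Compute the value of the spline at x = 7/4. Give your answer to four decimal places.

6.6249

Let M_i = g''(x_i). Step sizes h_i = 1, 2, 3, 1; slopes of the chords Δ_i = (y_(i+1) - y_i)/h_i = 4, -5, 1/3, -4.
  1·M_0 + 6·M_1 + 2·M_2 = 6(Δ_1 - Δ_0) = -54
  2·M_1 + 10·M_2 + 3·M_3 = 6(Δ_2 - Δ_1) = 32
  3·M_2 + 8·M_3 + 1·M_4 = 6(Δ_3 - Δ_2) = -26
Natural end conditions: M_0 = M_4 = 0.
Solving: M_0 = 0, M_1 = -2251/197, M_2 = 1434/197, M_3 = -1178/197, M_4 = 0.
On [1, 2], g(x) = 3 + 6979/1182·(x - 1) + 0·(x - 1)² - 2251/1182·(x - 1)³.
With (x - 1) = 3/4: g(7/4) = 167053/25216.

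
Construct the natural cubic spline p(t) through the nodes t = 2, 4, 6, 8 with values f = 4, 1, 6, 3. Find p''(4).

Write M_i for p''(x_i). With h_i = 2, 2, 2 and divided differences Δ_i = -3/2, 5/2, -3/2, the continuity of p' gives the tridiagonal system
  2·M_0 + 8·M_1 + 2·M_2 = 6(Δ_1 - Δ_0) = 24
  2·M_1 + 8·M_2 + 2·M_3 = 6(Δ_2 - Δ_1) = -24
Natural end conditions: M_0 = M_3 = 0.
Forward elimination and back-substitution give M_0 = 0, M_1 = 4, M_2 = -4, M_3 = 0.

4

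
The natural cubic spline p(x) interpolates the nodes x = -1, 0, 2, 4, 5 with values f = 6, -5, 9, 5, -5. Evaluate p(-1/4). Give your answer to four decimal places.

Write m_i for p''(x_i). With h_i = 1, 2, 2, 1 and divided differences Δ_i = -11, 7, -2, -10, the continuity of p' gives the tridiagonal system
  1·m_0 + 6·m_1 + 2·m_2 = 6(Δ_1 - Δ_0) = 108
  2·m_1 + 8·m_2 + 2·m_3 = 6(Δ_2 - Δ_1) = -54
  2·m_2 + 6·m_3 + 1·m_4 = 6(Δ_3 - Δ_2) = -48
Natural end conditions: m_0 = m_4 = 0.
Solving: m_0 = 0, m_1 = 217/10, m_2 = -111/10, m_3 = -43/10, m_4 = 0.
On [-1, 0], p(x) = 6 - 877/60·(x + 1) + 0·(x + 1)² + 217/60·(x + 1)³.
With (x + 1) = 3/4: p(-1/4) = -4399/1280.

-3.4367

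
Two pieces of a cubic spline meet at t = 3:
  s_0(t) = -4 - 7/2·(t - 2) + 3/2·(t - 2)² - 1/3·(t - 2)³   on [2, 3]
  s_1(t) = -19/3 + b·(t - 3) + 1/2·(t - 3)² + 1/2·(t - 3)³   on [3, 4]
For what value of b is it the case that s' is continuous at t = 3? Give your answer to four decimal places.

-1.5000

s_0'(t) = -7/2 + 3·(t - 2) - 1·(t - 2)², so s_0'(3) = -3/2. On the right, s_1'(3) = b, so b = -3/2.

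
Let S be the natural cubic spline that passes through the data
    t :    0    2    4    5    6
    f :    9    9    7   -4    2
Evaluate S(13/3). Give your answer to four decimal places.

Write M_i for S''(x_i). With h_i = 2, 2, 1, 1 and divided differences Δ_i = 0, -1, -11, 6, the continuity of S' gives the tridiagonal system
  2·M_0 + 8·M_1 + 2·M_2 = 6(Δ_1 - Δ_0) = -6
  2·M_1 + 6·M_2 + 1·M_3 = 6(Δ_2 - Δ_1) = -60
  1·M_2 + 4·M_3 + 1·M_4 = 6(Δ_3 - Δ_2) = 102
Natural end conditions: M_0 = M_4 = 0.
Hence M_0 = 0, M_1 = 13/4, M_2 = -16, M_3 = 59/2, M_4 = 0.
On [4, 5], S(t) = 7 - 127/12·(t - 4) - 8·(t - 4)² + 91/12·(t - 4)³.
With (t - 4) = 1/3: S(13/3) = 232/81.

2.8642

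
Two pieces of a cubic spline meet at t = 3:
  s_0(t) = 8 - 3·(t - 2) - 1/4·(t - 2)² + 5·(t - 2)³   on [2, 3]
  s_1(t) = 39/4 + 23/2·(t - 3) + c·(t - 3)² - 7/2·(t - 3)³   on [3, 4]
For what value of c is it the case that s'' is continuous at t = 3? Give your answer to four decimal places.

14.7500

s_0''(t) = -1/2 + 30·(t - 2), so s_0''(3) = 59/2. On the right, s_1''(3) = 2c, so c = 59/4.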